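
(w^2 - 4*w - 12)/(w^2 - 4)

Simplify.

(w - 6)/(w - 2)

Factor: w^2 - 4*w - 12 = (w + 2)*(w - 6);  w^2 - 4 = (w + 2)*(w - 2)
Cancel the common factor (w + 2).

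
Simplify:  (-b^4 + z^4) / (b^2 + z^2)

-b^2 + z^2

-b^4 + z^4 factors as (-b + z)*(b + z)*(b^2 + z^2).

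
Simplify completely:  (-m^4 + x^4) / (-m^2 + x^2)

-m^4 + x^4 factors as (-m + x)*(m + x)*(m^2 + x^2).

m^2 + x^2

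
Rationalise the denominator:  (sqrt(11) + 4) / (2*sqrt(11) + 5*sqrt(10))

(-8*sqrt(11) - 22 + 5*sqrt(110) + 20*sqrt(10))/206

Multiply numerator and denominator by -5*sqrt(10) + 2*sqrt(11).
Denominator becomes -206; numerator becomes -20*sqrt(10) - 5*sqrt(110) + 22 + 8*sqrt(11).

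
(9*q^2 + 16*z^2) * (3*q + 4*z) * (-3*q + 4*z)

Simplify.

-81*q^4 + 256*z^4

((4*z)+(3*q))((4*z)-(3*q)) = -9*q^2 + 16*z^2; continue pairing.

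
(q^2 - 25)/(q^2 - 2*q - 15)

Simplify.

(q + 5)/(q + 3)

Factor: q^2 - 25 = (q + 5)*(q - 5);  q^2 - 2*q - 15 = (q - 5)*(q + 3)
Cancel the common factor (q - 5).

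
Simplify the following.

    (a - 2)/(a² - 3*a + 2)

1/(a - 1)

Factor: a² - 3*a + 2 = (a - 2)·(a - 1)
Cancel the common factor (a - 2).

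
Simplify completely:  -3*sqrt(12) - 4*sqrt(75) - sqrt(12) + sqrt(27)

-25*sqrt(3)

3*sqrt(12) = 6*sqrt(3); 4*sqrt(75) = 20*sqrt(3); sqrt(12) = 2*sqrt(3); sqrt(27) = 3*sqrt(3)
Combine: (-6 - 20 - 2 + 3)·sqrt(3) = -25*sqrt(3)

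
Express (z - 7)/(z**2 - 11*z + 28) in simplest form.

1/(z - 4)

Factor: z**2 - 11*z + 28 = (z - 4)*(z - 7)
Cancel the common factor (z - 7).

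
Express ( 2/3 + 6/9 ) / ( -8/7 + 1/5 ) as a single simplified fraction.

-140/99

Numerator: 2/3 + 6/9 = 4/3
Denominator: -8/7 + 1/5 = -33/35
Divide: (4/3) · (-35/33) = -140/99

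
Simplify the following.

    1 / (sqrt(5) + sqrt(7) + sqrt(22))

(-sqrt(770) - 5*sqrt(22) + 10*sqrt(7) + 12*sqrt(5))/20

Group as (sqrt(5) + sqrt(22)) + sqrt(7); multiply by (sqrt(5) + sqrt(22)) - sqrt(7), then rationalise the remaining surd.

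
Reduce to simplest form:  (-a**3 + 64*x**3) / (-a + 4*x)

a**2 + 4*a*x + 16*x**2

(4*x)**3 - a**3 = (-a + 4*x)(a**2 + 4*a*x + 16*x**2).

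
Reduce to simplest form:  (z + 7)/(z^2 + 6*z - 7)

1/(z - 1)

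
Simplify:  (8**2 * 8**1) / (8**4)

8**2 = 2**6; 8**1 = 2**3; 8**4 = 2**12
Combine exponents: 2**(-3)

2**(-3)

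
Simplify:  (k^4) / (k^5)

1/k

Quotient: (k^-1)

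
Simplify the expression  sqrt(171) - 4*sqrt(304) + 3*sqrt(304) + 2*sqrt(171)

sqrt(171) = 3*sqrt(19); 4*sqrt(304) = 16*sqrt(19); 3*sqrt(304) = 12*sqrt(19); 2*sqrt(171) = 6*sqrt(19)
Combine: (3 - 16 + 12 + 6)·sqrt(19) = 5*sqrt(19)

5*sqrt(19)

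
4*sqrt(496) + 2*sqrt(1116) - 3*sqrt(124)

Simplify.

22*sqrt(31)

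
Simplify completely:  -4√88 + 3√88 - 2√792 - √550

-19*√22

4√88 = 8*√22; 3√88 = 6*√22; 2√792 = 12*√22; √550 = 5*√22
Combine: (-8 + 6 - 12 - 5)·√22 = -19*√22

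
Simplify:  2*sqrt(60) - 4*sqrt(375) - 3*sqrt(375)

-31*sqrt(15)

2*sqrt(60) = 4*sqrt(15); 4*sqrt(375) = 20*sqrt(15); 3*sqrt(375) = 15*sqrt(15)
Combine: (4 - 20 - 15)·sqrt(15) = -31*sqrt(15)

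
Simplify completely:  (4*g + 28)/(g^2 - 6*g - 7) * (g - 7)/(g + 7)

Factor: 4*g + 28 = 4*(g + 7);  g^2 - 6*g - 7 = (g - 7)*(g + 1)
Cancel the common factors (g + 7), (g - 7).

4/(g + 1)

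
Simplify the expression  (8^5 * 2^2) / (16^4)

8^5 = 2^15; 2^2 = 2^2; 16^4 = 2^16
Combine exponents: 2^1

2^1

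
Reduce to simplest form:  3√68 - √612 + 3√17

3√68 = 6*√17; √612 = 6*√17; 3√17 = 3*√17
Combine: (6 - 6 + 3)·√17 = 3*√17

3*√17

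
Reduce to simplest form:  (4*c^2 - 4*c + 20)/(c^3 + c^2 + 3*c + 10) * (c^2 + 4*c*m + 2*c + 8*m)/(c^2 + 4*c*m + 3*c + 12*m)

4/(c + 3)

Factor: 4*c^2 - 4*c + 20 = 4*(c^2 - c + 5);  c^3 + c^2 + 3*c + 10 = (c^2 - c + 5)*(c + 2);  c^2 + 4*c*m + 2*c + 8*m = (c + 2)*(c + 4*m);  c^2 + 4*c*m + 3*c + 12*m = (c + 4*m)*(c + 3)
Cancel the common factors (c^2 - c + 5), (c + 4*m), (c + 2).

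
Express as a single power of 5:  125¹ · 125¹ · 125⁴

125¹ = 5^3; 125¹ = 5^3; 125⁴ = 5^12
Combine exponents: 5^18

5^18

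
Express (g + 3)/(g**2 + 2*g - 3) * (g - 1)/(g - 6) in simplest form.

1/(g - 6)

Factor: g**2 + 2*g - 3 = (g - 1)*(g + 3)
Cancel the common factors (g - 1), (g + 3).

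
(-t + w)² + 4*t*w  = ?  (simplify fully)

(t + w)²

After expansion: t² + 2*t*w + w² — a perfect-square trinomial.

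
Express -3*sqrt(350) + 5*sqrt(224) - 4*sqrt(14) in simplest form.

sqrt(14)

3*sqrt(350) = 15*sqrt(14); 5*sqrt(224) = 20*sqrt(14); 4*sqrt(14) = 4*sqrt(14)
Combine: (-15 + 20 - 4)·sqrt(14) = sqrt(14)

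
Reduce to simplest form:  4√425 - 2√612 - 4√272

-8*√17

4√425 = 20*√17; 2√612 = 12*√17; 4√272 = 16*√17
Combine: (20 - 12 - 16)·√17 = -8*√17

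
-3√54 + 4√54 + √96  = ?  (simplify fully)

3√54 = 9*√6; 4√54 = 12*√6; √96 = 4*√6
Combine: (-9 + 12 + 4)·√6 = 7*√6

7*√6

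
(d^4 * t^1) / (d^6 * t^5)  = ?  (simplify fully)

Quotient: (d^-2) * (t^-4)

1/(d^2*t^4)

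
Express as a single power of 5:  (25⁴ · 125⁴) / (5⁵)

25⁴ = 5^8; 125⁴ = 5^12; 5⁵ = 5^5
Combine exponents: 5^15

5^15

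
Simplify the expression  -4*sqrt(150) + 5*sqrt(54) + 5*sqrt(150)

4*sqrt(150) = 20*sqrt(6); 5*sqrt(54) = 15*sqrt(6); 5*sqrt(150) = 25*sqrt(6)
Combine: (-20 + 15 + 25)·sqrt(6) = 20*sqrt(6)

20*sqrt(6)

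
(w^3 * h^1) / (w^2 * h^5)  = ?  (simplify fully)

Quotient: w^1 * (h^-4)

w/h^4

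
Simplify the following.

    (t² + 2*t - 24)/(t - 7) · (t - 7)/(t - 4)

t + 6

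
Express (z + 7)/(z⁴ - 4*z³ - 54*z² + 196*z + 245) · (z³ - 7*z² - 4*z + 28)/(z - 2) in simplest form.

(z + 2)/(z² - 4*z - 5)

Factor: z⁴ - 4*z³ - 54*z² + 196*z + 245 = (z + 7)·(z + 1)·(z - 7)·(z - 5);  z³ - 7*z² - 4*z + 28 = (z - 7)·(z + 2)·(z - 2)
Cancel the common factors (z + 7), (z - 2), (z - 7).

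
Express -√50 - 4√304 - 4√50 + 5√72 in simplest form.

-16*√19 + 5*√2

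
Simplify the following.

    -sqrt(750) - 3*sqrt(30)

sqrt(750) = 5*sqrt(30); 3*sqrt(30) = 3*sqrt(30)
Combine: (-5 - 3)·sqrt(30) = -8*sqrt(30)

-8*sqrt(30)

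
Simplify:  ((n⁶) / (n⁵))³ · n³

Inside the bracket: n¹
Raise to the power 3: n³
Multiply by n³: add exponents.

n⁶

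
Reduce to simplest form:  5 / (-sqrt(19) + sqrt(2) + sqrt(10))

(35*sqrt(19) + 55*sqrt(10) + 135*sqrt(2) + 20*sqrt(95))/31

Group as (sqrt(2) + sqrt(10)) - sqrt(19); multiply by (sqrt(2) + sqrt(10)) + sqrt(19), then rationalise the remaining surd.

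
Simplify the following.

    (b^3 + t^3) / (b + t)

b^2 - b*t + t^2

Factor as (a+b)(a^2-ab+b^2) with a=t, b=b.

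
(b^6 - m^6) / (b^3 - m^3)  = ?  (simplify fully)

b^3 + m^3

Difference of sixth powers: factor out (b^3 - m^3).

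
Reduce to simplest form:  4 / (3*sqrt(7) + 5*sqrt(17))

(-6*sqrt(7) + 10*sqrt(17))/181

Multiply numerator and denominator by -5*sqrt(17) + 3*sqrt(7).
Denominator becomes -362; numerator becomes -20*sqrt(17) + 12*sqrt(7).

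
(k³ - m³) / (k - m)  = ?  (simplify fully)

Apply the difference-of-cubes factorisation and cancel (k - m).

k² + k*m + m²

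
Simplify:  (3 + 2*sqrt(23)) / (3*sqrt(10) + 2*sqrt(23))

(-6*sqrt(230) - 9*sqrt(10) + 6*sqrt(23) + 92)/2

Multiply numerator and denominator by -3*sqrt(10) + 2*sqrt(23).
Denominator becomes 2; numerator becomes -6*sqrt(230) - 9*sqrt(10) + 6*sqrt(23) + 92.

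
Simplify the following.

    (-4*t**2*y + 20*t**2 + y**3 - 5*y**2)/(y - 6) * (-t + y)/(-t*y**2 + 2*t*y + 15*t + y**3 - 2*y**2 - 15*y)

Factor: -4*t**2*y + 20*t**2 + y**3 - 5*y**2 = (2*t + y)*(y - 5)*(-2*t + y);  -t*y**2 + 2*t*y + 15*t + y**3 - 2*y**2 - 15*y = (y + 3)*(y - 5)*(-t + y)
Cancel the common factors (-t + y), (y - 5).

(-4*t**2 + y**2)/(y**2 - 3*y - 18)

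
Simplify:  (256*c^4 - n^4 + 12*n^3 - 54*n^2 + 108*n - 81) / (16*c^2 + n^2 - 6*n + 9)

Difference of fourth powers: factor out (16*c^2 + (n - 3)^2).

16*c^2 - n^2 + 6*n - 9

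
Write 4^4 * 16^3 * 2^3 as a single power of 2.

4^4 = 2^8; 16^3 = 2^12; 2^3 = 2^3
Combine exponents: 2^23

2^23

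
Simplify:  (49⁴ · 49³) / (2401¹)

7^10

49⁴ = 7^8; 49³ = 7^6; 2401¹ = 7^4
Combine exponents: 7^10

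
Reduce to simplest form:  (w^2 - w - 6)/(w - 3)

w + 2

Factor: w^2 - w - 6 = (w + 2)*(w - 3)
Cancel the common factor (w - 3).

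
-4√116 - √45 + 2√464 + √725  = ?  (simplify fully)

4√116 = 8*√29; √45 = 3*√5; 2√464 = 8*√29; √725 = 5*√29

-3*√5 + 5*√29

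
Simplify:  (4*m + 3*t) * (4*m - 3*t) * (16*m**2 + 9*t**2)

Telescope via difference of squares: ((4*m)+(3*t))((4*m)-(3*t)) = 16*m**2 - 9*t**2, then repeat with the next factor.

256*m**4 - 81*t**4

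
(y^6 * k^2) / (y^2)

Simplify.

k^2*y^4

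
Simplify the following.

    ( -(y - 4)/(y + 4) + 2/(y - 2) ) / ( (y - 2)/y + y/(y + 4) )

Numerator: -(y - 4)/(y + 4) + 2/(y - 2) = (-y² + 8*y)/(y² + 2*y - 8)
Denominator: (y - 2)/y + y/(y + 4) = (2*y² + 2*y - 8)/(y² + 4*y)
Divide: ((-y² + 8*y)/(y² + 2*y - 8)) · ((y² + 4*y)/(2*y² + 2*y - 8)) = (-y³ + 8*y²)/(2*y³ - 2*y² - 12*y + 16)

(-y³ + 8*y²)/(2*y³ - 2*y² - 12*y + 16)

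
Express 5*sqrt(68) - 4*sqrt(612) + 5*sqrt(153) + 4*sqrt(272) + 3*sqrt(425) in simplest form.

5*sqrt(68) = 10*sqrt(17); 4*sqrt(612) = 24*sqrt(17); 5*sqrt(153) = 15*sqrt(17); 4*sqrt(272) = 16*sqrt(17); 3*sqrt(425) = 15*sqrt(17)
Combine: (10 - 24 + 15 + 16 + 15)·sqrt(17) = 32*sqrt(17)

32*sqrt(17)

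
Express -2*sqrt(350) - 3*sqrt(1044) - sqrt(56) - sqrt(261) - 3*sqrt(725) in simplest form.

2*sqrt(350) = 10*sqrt(14); 3*sqrt(1044) = 18*sqrt(29); sqrt(56) = 2*sqrt(14); sqrt(261) = 3*sqrt(29); 3*sqrt(725) = 15*sqrt(29)

-36*sqrt(29) - 12*sqrt(14)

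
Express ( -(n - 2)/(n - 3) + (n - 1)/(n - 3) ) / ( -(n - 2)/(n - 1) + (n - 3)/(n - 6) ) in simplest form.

(n**2 - 7*n + 6)/(4*n**2 - 21*n + 27)

Numerator: -(n - 2)/(n - 3) + (n - 1)/(n - 3) = 1/(n - 3)
Denominator: -(n - 2)/(n - 1) + (n - 3)/(n - 6) = (4*n - 9)/(n**2 - 7*n + 6)
Divide: (1/(n - 3)) · ((n**2 - 7*n + 6)/(4*n - 9)) = (n**2 - 7*n + 6)/(4*n**2 - 21*n + 27)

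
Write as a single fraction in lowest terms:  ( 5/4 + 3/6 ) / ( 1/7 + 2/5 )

Numerator: 5/4 + 3/6 = 7/4
Denominator: 1/7 + 2/5 = 19/35
Divide: (7/4) · (35/19) = 245/76

245/76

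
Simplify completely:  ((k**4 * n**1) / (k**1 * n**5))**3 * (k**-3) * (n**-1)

k**6/n**13

Inside the bracket: k**3 * (n**-4)
Raise to the power 3: k**9 * (n**-12)
Multiply by (k**-3) * (n**-1): add exponents.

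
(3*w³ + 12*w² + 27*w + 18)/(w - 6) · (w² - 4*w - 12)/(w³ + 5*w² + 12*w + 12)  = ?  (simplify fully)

3*w + 3

Factor: 3*w³ + 12*w² + 27*w + 18 = 3·(w + 1)·(w² + 3*w + 6);  w² - 4*w - 12 = (w - 6)·(w + 2);  w³ + 5*w² + 12*w + 12 = (w + 2)·(w² + 3*w + 6)
Cancel the common factors (w² + 3*w + 6), (w + 2), (w - 6).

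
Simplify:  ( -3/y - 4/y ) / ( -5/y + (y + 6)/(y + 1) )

Numerator: -3/y - 4/y = -7/y
Denominator: -5/y + (y + 6)/(y + 1) = (y^2 + y - 5)/(y^2 + y)
Divide: (-7/y) · ((y^2 + y)/(y^2 + y - 5)) = (-7*y - 7)/(y^2 + y - 5)

(-7*y - 7)/(y^2 + y - 5)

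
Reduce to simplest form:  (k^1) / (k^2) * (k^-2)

Quotient: (k^-1)
Multiply by (k^-2): add exponents.

k^(-3)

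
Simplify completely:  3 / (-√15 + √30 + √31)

(-69*√15 + 21*√31 + 24*√30 + 45*√62)/802

Group as (√30 + √31) - √15; multiply by (√30 + √31) + √15, then rationalise the remaining surd.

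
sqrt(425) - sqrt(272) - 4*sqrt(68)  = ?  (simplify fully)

sqrt(425) = 5*sqrt(17); sqrt(272) = 4*sqrt(17); 4*sqrt(68) = 8*sqrt(17)
Combine: (5 - 4 - 8)·sqrt(17) = -7*sqrt(17)

-7*sqrt(17)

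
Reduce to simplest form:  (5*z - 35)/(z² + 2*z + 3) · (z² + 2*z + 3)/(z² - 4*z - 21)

5/(z + 3)

Factor: 5*z - 35 = 5·(z - 7);  z² - 4*z - 21 = (z - 7)·(z + 3)
Cancel the common factors (z² + 2*z + 3), (z - 7).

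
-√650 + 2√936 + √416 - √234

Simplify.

√650 = 5*√26; 2√936 = 12*√26; √416 = 4*√26; √234 = 3*√26
Combine: (-5 + 12 + 4 - 3)·√26 = 8*√26

8*√26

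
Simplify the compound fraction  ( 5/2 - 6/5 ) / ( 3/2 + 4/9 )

Numerator: 5/2 - 6/5 = 13/10
Denominator: 3/2 + 4/9 = 35/18
Divide: (13/10) · (18/35) = 117/175

117/175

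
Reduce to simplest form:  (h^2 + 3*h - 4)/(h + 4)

h - 1

Factor: h^2 + 3*h - 4 = (h + 4)*(h - 1)
Cancel the common factor (h + 4).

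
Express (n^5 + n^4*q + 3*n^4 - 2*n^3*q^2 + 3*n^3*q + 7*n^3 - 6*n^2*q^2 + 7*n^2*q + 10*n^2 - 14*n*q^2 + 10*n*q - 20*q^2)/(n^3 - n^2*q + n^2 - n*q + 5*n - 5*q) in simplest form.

n^2 + 2*n*q + 2*n + 4*q

Factor: n^5 + n^4*q + 3*n^4 - 2*n^3*q^2 + 3*n^3*q + 7*n^3 - 6*n^2*q^2 + 7*n^2*q + 10*n^2 - 14*n*q^2 + 10*n*q - 20*q^2 = (n + 2*q)*(n - q)*(n^2 + n + 5)*(n + 2);  n^3 - n^2*q + n^2 - n*q + 5*n - 5*q = (n^2 + n + 5)*(n - q)
Cancel the common factors (n^2 + n + 5), (n - q).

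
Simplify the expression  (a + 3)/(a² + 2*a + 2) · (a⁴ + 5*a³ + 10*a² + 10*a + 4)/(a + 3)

a² + 3*a + 2

Factor: a⁴ + 5*a³ + 10*a² + 10*a + 4 = (a² + 2*a + 2)·(a + 1)·(a + 2)
Cancel the common factors (a² + 2*a + 2), (a + 3).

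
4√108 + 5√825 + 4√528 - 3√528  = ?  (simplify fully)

4√108 = 24*√3; 5√825 = 25*√33; 4√528 = 16*√33; 3√528 = 12*√33

24*√3 + 29*√33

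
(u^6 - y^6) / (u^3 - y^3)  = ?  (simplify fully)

u^3 + y^3

Difference of sixth powers: factor out (u^3 - y^3).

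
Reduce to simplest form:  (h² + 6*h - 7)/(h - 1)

Factor: h² + 6*h - 7 = (h + 7)·(h - 1)
Cancel the common factor (h - 1).

h + 7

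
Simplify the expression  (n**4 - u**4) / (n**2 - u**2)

Difference of fourth powers: factor out (n**2 - u**2).

n**2 + u**2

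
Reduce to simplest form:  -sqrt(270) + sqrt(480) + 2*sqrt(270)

7*sqrt(30)

sqrt(270) = 3*sqrt(30); sqrt(480) = 4*sqrt(30); 2*sqrt(270) = 6*sqrt(30)
Combine: (-3 + 4 + 6)·sqrt(30) = 7*sqrt(30)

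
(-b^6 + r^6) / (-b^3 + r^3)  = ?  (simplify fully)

b^3 + r^3

-b^6 + r^6 factors as (-b + r)*(b + r)*(b^2 - b*r + r^2)*(b^2 + b*r + r^2).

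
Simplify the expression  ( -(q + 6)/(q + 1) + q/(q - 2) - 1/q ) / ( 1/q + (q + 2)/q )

(-4*q**2 + 13*q + 2)/(q**3 + 2*q**2 - 5*q - 6)

Numerator: -(q + 6)/(q + 1) + q/(q - 2) - 1/q = (-4*q**2 + 13*q + 2)/(q**3 - q**2 - 2*q)
Denominator: 1/q + (q + 2)/q = (q + 3)/q
Divide: ((-4*q**2 + 13*q + 2)/(q**3 - q**2 - 2*q)) · (q/(q + 3)) = (-4*q**2 + 13*q + 2)/(q**3 + 2*q**2 - 5*q - 6)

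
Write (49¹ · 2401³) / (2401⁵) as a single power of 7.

7^(-6)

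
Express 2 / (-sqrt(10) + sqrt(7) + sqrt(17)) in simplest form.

(-7*sqrt(10) + 10*sqrt(7) + sqrt(1190))/70

Group as (sqrt(7) + sqrt(17)) - sqrt(10); multiply by (sqrt(7) + sqrt(17)) + sqrt(10), then rationalise the remaining surd.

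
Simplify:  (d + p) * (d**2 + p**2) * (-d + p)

Telescope via difference of squares: (p+d)(p-d) = -d**2 + p**2, then repeat with the next factor.

-d**4 + p**4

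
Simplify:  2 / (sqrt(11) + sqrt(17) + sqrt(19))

(-4*sqrt(3553) + 18*sqrt(19) + 26*sqrt(17) + 50*sqrt(11))/667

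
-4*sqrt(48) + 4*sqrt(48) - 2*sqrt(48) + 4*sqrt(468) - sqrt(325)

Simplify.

4*sqrt(48) = 16*sqrt(3); 4*sqrt(48) = 16*sqrt(3); 2*sqrt(48) = 8*sqrt(3); 4*sqrt(468) = 24*sqrt(13); sqrt(325) = 5*sqrt(13)

-8*sqrt(3) + 19*sqrt(13)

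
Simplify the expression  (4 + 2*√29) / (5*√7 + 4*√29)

Multiply numerator and denominator by -5*√7 + 4*√29.
Denominator becomes 289; numerator becomes -10*√203 - 20*√7 + 16*√29 + 232.

(-10*√203 - 20*√7 + 16*√29 + 232)/289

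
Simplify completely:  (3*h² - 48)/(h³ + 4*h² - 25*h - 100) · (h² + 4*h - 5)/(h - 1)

(3*h - 12)/(h - 5)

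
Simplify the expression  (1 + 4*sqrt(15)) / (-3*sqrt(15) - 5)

Multiply numerator and denominator by -5 + 3*sqrt(15).
Denominator becomes -110; numerator becomes -17*sqrt(15) + 175.

(-175 + 17*sqrt(15))/110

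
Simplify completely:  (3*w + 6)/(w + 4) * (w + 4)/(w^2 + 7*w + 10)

3/(w + 5)

Factor: 3*w + 6 = 3*(w + 2);  w^2 + 7*w + 10 = (w + 5)*(w + 2)
Cancel the common factors (w + 2), (w + 4).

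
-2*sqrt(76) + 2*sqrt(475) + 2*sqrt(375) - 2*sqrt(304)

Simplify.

2*sqrt(76) = 4*sqrt(19); 2*sqrt(475) = 10*sqrt(19); 2*sqrt(375) = 10*sqrt(15); 2*sqrt(304) = 8*sqrt(19)

-2*sqrt(19) + 10*sqrt(15)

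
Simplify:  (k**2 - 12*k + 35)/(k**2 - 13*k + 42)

(k - 5)/(k - 6)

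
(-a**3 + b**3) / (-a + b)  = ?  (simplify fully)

Factor as (a-b)(a**2+ab+b**2) with a=b, b=a.

a**2 + a*b + b**2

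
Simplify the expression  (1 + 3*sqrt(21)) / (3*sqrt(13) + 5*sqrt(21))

(-9*sqrt(273) - 3*sqrt(13) + 5*sqrt(21) + 315)/408

Multiply numerator and denominator by -3*sqrt(13) + 5*sqrt(21).
Denominator becomes 408; numerator becomes -9*sqrt(273) - 3*sqrt(13) + 5*sqrt(21) + 315.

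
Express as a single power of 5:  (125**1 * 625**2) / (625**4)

5**(-5)

125**1 = 5**3; 625**2 = 5**8; 625**4 = 5**16
Combine exponents: 5**(-5)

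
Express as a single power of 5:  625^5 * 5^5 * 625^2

625^5 = 5^20; 5^5 = 5^5; 625^2 = 5^8
Combine exponents: 5^33

5^33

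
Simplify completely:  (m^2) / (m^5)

Quotient: (m^-3)

m^(-3)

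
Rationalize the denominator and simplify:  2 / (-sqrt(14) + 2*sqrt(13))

(sqrt(14) + 2*sqrt(13))/19

Multiply numerator and denominator by sqrt(14) + 2*sqrt(13).
Denominator becomes 38; numerator becomes 2*sqrt(14) + 4*sqrt(13).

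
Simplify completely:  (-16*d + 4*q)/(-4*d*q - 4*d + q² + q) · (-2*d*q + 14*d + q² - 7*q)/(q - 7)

Factor: -16*d + 4*q = 4·(-4*d + q);  -4*d*q - 4*d + q² + q = (-4*d + q)·(q + 1);  -2*d*q + 14*d + q² - 7*q = (q - 7)·(-2*d + q)
Cancel the common factors (q - 7), (-4*d + q).

(-8*d + 4*q)/(q + 1)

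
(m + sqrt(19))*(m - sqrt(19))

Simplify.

m^2 - 19

(m)^2 - (sqrt(19))^2 = m^2 - 19.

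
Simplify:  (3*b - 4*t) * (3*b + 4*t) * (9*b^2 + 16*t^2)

81*b^4 - 256*t^4

Telescope via difference of squares: ((3*b)+(4*t))((3*b)-(4*t)) = 9*b^2 - 16*t^2, then repeat with the next factor.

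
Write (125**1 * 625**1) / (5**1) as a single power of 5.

5**6

125**1 = 5**3; 625**1 = 5**4; 5**1 = 5**1
Combine exponents: 5**6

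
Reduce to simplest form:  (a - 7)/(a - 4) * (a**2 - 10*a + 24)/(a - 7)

Factor: a**2 - 10*a + 24 = (a - 4)*(a - 6)
Cancel the common factors (a - 4), (a - 7).

a - 6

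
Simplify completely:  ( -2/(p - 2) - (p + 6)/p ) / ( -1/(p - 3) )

(p³ + 3*p² - 30*p + 36)/(p² - 2*p)

Numerator: -2/(p - 2) - (p + 6)/p = (-p² - 6*p + 12)/(p² - 2*p)
Denominator: -1/(p - 3) = -1/(p - 3)
Divide: ((-p² - 6*p + 12)/(p² - 2*p)) · (-p + 3) = (p³ + 3*p² - 30*p + 36)/(p² - 2*p)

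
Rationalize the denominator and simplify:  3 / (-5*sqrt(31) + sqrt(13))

Multiply numerator and denominator by sqrt(13) + 5*sqrt(31).
Denominator becomes -762; numerator becomes 3*sqrt(13) + 15*sqrt(31).

(-5*sqrt(31) - sqrt(13))/254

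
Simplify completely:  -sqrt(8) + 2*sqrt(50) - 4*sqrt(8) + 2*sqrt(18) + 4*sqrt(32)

22*sqrt(2)

sqrt(8) = 2*sqrt(2); 2*sqrt(50) = 10*sqrt(2); 4*sqrt(8) = 8*sqrt(2); 2*sqrt(18) = 6*sqrt(2); 4*sqrt(32) = 16*sqrt(2)
Combine: (-2 + 10 - 8 + 6 + 16)·sqrt(2) = 22*sqrt(2)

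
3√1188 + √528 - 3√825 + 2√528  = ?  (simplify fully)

3√1188 = 18*√33; √528 = 4*√33; 3√825 = 15*√33; 2√528 = 8*√33
Combine: (18 + 4 - 15 + 8)·√33 = 15*√33

15*√33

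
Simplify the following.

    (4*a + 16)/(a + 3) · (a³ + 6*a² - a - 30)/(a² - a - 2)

(4*a² + 36*a + 80)/(a + 1)

Factor: 4*a + 16 = 4·(a + 4);  a³ + 6*a² - a - 30 = (a - 2)·(a + 3)·(a + 5);  a² - a - 2 = (a - 2)·(a + 1)
Cancel the common factors (a - 2), (a + 3).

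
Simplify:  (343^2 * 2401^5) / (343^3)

7^17

343^2 = 7^6; 2401^5 = 7^20; 343^3 = 7^9
Combine exponents: 7^17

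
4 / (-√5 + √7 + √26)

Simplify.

(-12*√7 - √910 + 14*√5 + 7*√26)/7

Group as (√7 + √26) - √5; multiply by (√7 + √26) + √5, then rationalise the remaining surd.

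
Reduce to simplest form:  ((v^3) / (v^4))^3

v^(-3)

Inside the bracket: (v^-1)
Raise to the power 3: (v^-3)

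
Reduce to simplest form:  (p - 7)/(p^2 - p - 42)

1/(p + 6)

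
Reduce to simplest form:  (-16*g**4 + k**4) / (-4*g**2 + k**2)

Factor k**4 - (2*g)**4 and cancel (-4*g**2 + k**2).

4*g**2 + k**2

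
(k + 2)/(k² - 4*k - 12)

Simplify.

1/(k - 6)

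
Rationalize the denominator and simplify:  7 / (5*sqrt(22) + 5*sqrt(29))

(-sqrt(22) + sqrt(29))/5

Multiply numerator and denominator by -5*sqrt(22) + 5*sqrt(29).
Denominator becomes 175; numerator becomes -35*sqrt(22) + 35*sqrt(29).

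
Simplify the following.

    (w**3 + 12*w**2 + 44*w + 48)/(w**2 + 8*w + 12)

w + 4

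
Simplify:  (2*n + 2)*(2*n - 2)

4*n**2 - 4

Product of conjugates: (P+Q)(P-Q) = P**2 - Q**2.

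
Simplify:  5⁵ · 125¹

5⁵ = 5^5; 125¹ = 5^3
Combine exponents: 5^8

5^8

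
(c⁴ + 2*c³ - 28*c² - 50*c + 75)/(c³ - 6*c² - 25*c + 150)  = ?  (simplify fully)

(c² + 2*c - 3)/(c - 6)

Factor: c⁴ + 2*c³ - 28*c² - 50*c + 75 = (c - 5)·(c + 3)·(c - 1)·(c + 5);  c³ - 6*c² - 25*c + 150 = (c - 5)·(c - 6)·(c + 5)
Cancel the common factors (c - 5), (c + 5).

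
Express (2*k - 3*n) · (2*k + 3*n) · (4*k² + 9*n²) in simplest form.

((2*k)+(3*n))((2*k)-(3*n)) = 4*k² - 9*n²; continue pairing.

16*k⁴ - 81*n⁴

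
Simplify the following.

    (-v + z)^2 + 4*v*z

(v + z)^2

After expansion: v^2 + 2*v*z + z^2 — a perfect-square trinomial.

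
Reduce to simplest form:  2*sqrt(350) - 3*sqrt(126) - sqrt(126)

2*sqrt(350) = 10*sqrt(14); 3*sqrt(126) = 9*sqrt(14); sqrt(126) = 3*sqrt(14)
Combine: (10 - 9 - 3)·sqrt(14) = -2*sqrt(14)

-2*sqrt(14)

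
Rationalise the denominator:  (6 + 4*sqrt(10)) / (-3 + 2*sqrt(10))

Multiply numerator and denominator by -2*sqrt(10) - 3.
Denominator becomes -31; numerator becomes -98 - 24*sqrt(10).

(24*sqrt(10) + 98)/31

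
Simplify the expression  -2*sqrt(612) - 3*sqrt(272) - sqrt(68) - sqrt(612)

2*sqrt(612) = 12*sqrt(17); 3*sqrt(272) = 12*sqrt(17); sqrt(68) = 2*sqrt(17); sqrt(612) = 6*sqrt(17)
Combine: (-12 - 12 - 2 - 6)·sqrt(17) = -32*sqrt(17)

-32*sqrt(17)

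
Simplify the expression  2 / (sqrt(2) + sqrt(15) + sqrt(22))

(-8*sqrt(165) - 10*sqrt(22) + 18*sqrt(15) + 70*sqrt(2))/95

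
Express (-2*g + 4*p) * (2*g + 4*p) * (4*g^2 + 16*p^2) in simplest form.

-16*g^4 + 256*p^4

((4*p)+(2*g))((4*p)-(2*g)) = -4*g^2 + 16*p^2; continue pairing.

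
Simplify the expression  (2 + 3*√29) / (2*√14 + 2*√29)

Multiply numerator and denominator by -2*√14 + 2*√29.
Denominator becomes 60; numerator becomes -6*√406 - 4*√14 + 4*√29 + 174.

(-3*√406 - 2*√14 + 2*√29 + 87)/30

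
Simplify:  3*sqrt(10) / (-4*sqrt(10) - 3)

Multiply numerator and denominator by -3 + 4*sqrt(10).
Denominator becomes -151; numerator becomes -9*sqrt(10) + 120.

(-120 + 9*sqrt(10))/151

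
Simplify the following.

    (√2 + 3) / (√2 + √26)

Multiply numerator and denominator by -√26 + √2.
Denominator becomes -24; numerator becomes -3*√26 - 2*√13 + 2 + 3*√2.

(-3*√2 - 2 + 2*√13 + 3*√26)/24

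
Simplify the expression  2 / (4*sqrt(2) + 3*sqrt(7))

(-8*sqrt(2) + 6*sqrt(7))/31

Multiply numerator and denominator by -4*sqrt(2) + 3*sqrt(7).
Denominator becomes 31; numerator becomes -8*sqrt(2) + 6*sqrt(7).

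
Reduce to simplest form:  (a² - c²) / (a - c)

a + c

a² - c² factors as (a - c)*(a + c).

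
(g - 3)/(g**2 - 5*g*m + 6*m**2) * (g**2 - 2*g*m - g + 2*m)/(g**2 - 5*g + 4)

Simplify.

Factor: g**2 - 5*g*m + 6*m**2 = (g - 2*m)*(g - 3*m);  g**2 - 2*g*m - g + 2*m = (g - 1)*(g - 2*m);  g**2 - 5*g + 4 = (g - 1)*(g - 4)
Cancel the common factors (g - 1), (g - 2*m).

(g - 3)/(g**2 - 3*g*m - 4*g + 12*m)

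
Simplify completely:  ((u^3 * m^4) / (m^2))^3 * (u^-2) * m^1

m^7*u^7

Inside the bracket: u^3 * m^2
Raise to the power 3: u^9 * m^6
Multiply by (u^-2) * m^1: add exponents.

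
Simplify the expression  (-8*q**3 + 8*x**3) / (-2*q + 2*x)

4*q**2 + 4*q*x + 4*x**2

(2*x)**3 - (2*q)**3 = (-2*q + 2*x)(4*q**2 + 4*q*x + 4*x**2).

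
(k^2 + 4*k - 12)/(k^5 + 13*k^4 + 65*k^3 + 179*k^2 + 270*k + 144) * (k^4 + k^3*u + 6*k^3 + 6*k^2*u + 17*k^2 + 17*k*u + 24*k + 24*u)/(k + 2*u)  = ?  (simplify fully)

(k^2 + k*u - 2*k - 2*u)/(k^2 + 2*k*u + k + 2*u)

Factor: k^2 + 4*k - 12 = (k + 6)*(k - 2);  k^5 + 13*k^4 + 65*k^3 + 179*k^2 + 270*k + 144 = (k + 1)*(k + 3)*(k + 6)*(k^2 + 3*k + 8);  k^4 + k^3*u + 6*k^3 + 6*k^2*u + 17*k^2 + 17*k*u + 24*k + 24*u = (k^2 + 3*k + 8)*(k + u)*(k + 3)
Cancel the common factors (k^2 + 3*k + 8), (k + 3), (k + 6).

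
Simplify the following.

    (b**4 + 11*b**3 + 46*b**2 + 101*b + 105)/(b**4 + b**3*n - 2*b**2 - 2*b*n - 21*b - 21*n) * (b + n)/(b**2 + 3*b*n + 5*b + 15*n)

Factor: b**4 + 11*b**3 + 46*b**2 + 101*b + 105 = (b + 5)*(b**2 + 3*b + 7)*(b + 3);  b**4 + b**3*n - 2*b**2 - 2*b*n - 21*b - 21*n = (b**2 + 3*b + 7)*(b + n)*(b - 3);  b**2 + 3*b*n + 5*b + 15*n = (b + 5)*(b + 3*n)
Cancel the common factors (b**2 + 3*b + 7), (b + n), (b + 5).

(b + 3)/(b**2 + 3*b*n - 3*b - 9*n)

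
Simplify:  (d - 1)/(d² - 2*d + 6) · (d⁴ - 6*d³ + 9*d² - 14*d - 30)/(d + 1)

d² - 6*d + 5

Factor: d⁴ - 6*d³ + 9*d² - 14*d - 30 = (d² - 2*d + 6)·(d + 1)·(d - 5)
Cancel the common factors (d² - 2*d + 6), (d + 1).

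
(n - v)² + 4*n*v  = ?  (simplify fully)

(n + v)²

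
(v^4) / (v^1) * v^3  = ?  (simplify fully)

v^6

Quotient: v^3
Multiply by v^3: add exponents.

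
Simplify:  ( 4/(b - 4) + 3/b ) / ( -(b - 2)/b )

(-7*b + 12)/(b^2 - 6*b + 8)

Numerator: 4/(b - 4) + 3/b = (7*b - 12)/(b^2 - 4*b)
Denominator: -(b - 2)/b = (-b + 2)/b
Divide: ((7*b - 12)/(b^2 - 4*b)) · (b/(-b + 2)) = (-7*b + 12)/(b^2 - 6*b + 8)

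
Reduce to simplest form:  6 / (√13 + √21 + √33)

Group as (√21 + √33) + √13; multiply by (√21 + √33) - √13, then rationalise the remaining surd.

(-36*√1001 + 6*√33 + 150*√21 + 246*√13)/1091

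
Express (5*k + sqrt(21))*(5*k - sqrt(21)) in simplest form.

25*k**2 - 21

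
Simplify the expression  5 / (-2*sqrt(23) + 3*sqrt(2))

Multiply numerator and denominator by 3*sqrt(2) + 2*sqrt(23).
Denominator becomes -74; numerator becomes 15*sqrt(2) + 10*sqrt(23).

(-10*sqrt(23) - 15*sqrt(2))/74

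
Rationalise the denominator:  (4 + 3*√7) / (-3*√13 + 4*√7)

(-9*√91 - 84 - 12*√13 - 16*√7)/5

Multiply numerator and denominator by 4*√7 + 3*√13.
Denominator becomes -5; numerator becomes 16*√7 + 12*√13 + 84 + 9*√91.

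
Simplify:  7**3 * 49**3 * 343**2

7**15

7**3 = 7**3; 49**3 = 7**6; 343**2 = 7**6
Combine exponents: 7**15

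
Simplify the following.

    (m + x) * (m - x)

m^2 - x^2

(m+x)(m-x) = m^2 - x^2.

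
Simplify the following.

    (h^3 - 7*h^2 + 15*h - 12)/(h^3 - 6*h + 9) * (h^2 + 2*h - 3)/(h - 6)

(h^2 - 5*h + 4)/(h - 6)

Factor: h^3 - 7*h^2 + 15*h - 12 = (h^2 - 3*h + 3)*(h - 4);  h^3 - 6*h + 9 = (h + 3)*(h^2 - 3*h + 3);  h^2 + 2*h - 3 = (h + 3)*(h - 1)
Cancel the common factors (h^2 - 3*h + 3), (h + 3).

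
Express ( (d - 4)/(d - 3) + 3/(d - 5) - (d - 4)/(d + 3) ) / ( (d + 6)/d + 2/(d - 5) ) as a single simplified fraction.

(9*d³ - 54*d² + 93*d)/(d⁴ + 3*d³ - 39*d² - 27*d + 270)

Numerator: (d - 4)/(d - 3) + 3/(d - 5) - (d - 4)/(d + 3) = (9*d² - 54*d + 93)/(d³ - 5*d² - 9*d + 45)
Denominator: (d + 6)/d + 2/(d - 5) = (d² + 3*d - 30)/(d² - 5*d)
Divide: ((9*d² - 54*d + 93)/(d³ - 5*d² - 9*d + 45)) · ((d² - 5*d)/(d² + 3*d - 30)) = (9*d³ - 54*d² + 93*d)/(d⁴ + 3*d³ - 39*d² - 27*d + 270)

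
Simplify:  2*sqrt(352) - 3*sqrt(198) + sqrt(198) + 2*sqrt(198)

2*sqrt(352) = 8*sqrt(22); 3*sqrt(198) = 9*sqrt(22); sqrt(198) = 3*sqrt(22); 2*sqrt(198) = 6*sqrt(22)
Combine: (8 - 9 + 3 + 6)·sqrt(22) = 8*sqrt(22)

8*sqrt(22)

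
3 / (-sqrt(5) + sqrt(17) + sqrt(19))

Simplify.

(-93*sqrt(5) + 9*sqrt(19) + 21*sqrt(17) + 6*sqrt(1615))/331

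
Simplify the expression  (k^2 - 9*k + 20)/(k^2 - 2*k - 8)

Factor: k^2 - 9*k + 20 = (k - 4)*(k - 5);  k^2 - 2*k - 8 = (k - 4)*(k + 2)
Cancel the common factor (k - 4).

(k - 5)/(k + 2)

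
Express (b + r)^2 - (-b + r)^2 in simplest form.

4*b*r

Binomially expand both and collect terms in r, b.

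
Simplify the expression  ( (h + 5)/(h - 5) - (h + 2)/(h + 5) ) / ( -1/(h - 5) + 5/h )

(13*h² + 35*h)/(4*h² - 5*h - 125)

Numerator: (h + 5)/(h - 5) - (h + 2)/(h + 5) = (13*h + 35)/(h² - 25)
Denominator: -1/(h - 5) + 5/h = (4*h - 25)/(h² - 5*h)
Divide: ((13*h + 35)/(h² - 25)) · ((h² - 5*h)/(4*h - 25)) = (13*h² + 35*h)/(4*h² - 5*h - 125)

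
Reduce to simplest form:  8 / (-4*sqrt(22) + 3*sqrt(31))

(-32*sqrt(22) - 24*sqrt(31))/73

Multiply numerator and denominator by 3*sqrt(31) + 4*sqrt(22).
Denominator becomes -73; numerator becomes 24*sqrt(31) + 32*sqrt(22).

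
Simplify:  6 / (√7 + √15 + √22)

Group as (√7 + √22) + √15; multiply by (√7 + √22) - √15, then rationalise the remaining surd.

(-√2310 + 7*√15 + 15*√7)/35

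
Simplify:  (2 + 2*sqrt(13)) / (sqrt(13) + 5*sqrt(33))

Multiply numerator and denominator by -5*sqrt(33) + sqrt(13).
Denominator becomes -812; numerator becomes -10*sqrt(429) - 10*sqrt(33) + 2*sqrt(13) + 26.

(-13 - sqrt(13) + 5*sqrt(33) + 5*sqrt(429))/406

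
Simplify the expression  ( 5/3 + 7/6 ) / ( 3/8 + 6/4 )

68/45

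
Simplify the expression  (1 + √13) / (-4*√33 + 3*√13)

(-4*√429 - 39 - 4*√33 - 3*√13)/411

Multiply numerator and denominator by 3*√13 + 4*√33.
Denominator becomes -411; numerator becomes 3*√13 + 4*√33 + 39 + 4*√429.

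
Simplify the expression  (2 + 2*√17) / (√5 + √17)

(-√85 - √5 + √17 + 17)/6

Multiply numerator and denominator by -√5 + √17.
Denominator becomes 12; numerator becomes -2*√85 - 2*√5 + 2*√17 + 34.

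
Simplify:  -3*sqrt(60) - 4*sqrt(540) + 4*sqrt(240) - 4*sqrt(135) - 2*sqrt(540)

-38*sqrt(15)

3*sqrt(60) = 6*sqrt(15); 4*sqrt(540) = 24*sqrt(15); 4*sqrt(240) = 16*sqrt(15); 4*sqrt(135) = 12*sqrt(15); 2*sqrt(540) = 12*sqrt(15)
Combine: (-6 - 24 + 16 - 12 - 12)·sqrt(15) = -38*sqrt(15)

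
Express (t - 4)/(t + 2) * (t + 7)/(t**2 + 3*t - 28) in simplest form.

1/(t + 2)

Factor: t**2 + 3*t - 28 = (t + 7)*(t - 4)
Cancel the common factors (t + 7), (t - 4).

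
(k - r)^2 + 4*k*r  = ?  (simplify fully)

(k + r)^2

Expanding gives k^2 + 2*k*r + r^2, a perfect square.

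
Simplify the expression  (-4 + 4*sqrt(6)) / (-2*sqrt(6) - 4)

Multiply numerator and denominator by -4 + 2*sqrt(6).
Denominator becomes -8; numerator becomes -24*sqrt(6) + 64.

-8 + 3*sqrt(6)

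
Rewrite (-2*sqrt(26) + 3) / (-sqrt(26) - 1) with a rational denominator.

Multiply numerator and denominator by -1 + sqrt(26).
Denominator becomes -25; numerator becomes -55 + 5*sqrt(26).

(-sqrt(26) + 11)/5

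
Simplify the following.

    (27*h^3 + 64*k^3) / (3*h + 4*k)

(3*h)^3 + (4*k)^3 = (3*h + 4*k)(9*h^2 - 12*h*k + 16*k^2).

9*h^2 - 12*h*k + 16*k^2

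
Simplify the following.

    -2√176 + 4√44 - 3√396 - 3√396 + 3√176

2√176 = 8*√11; 4√44 = 8*√11; 3√396 = 18*√11; 3√396 = 18*√11; 3√176 = 12*√11
Combine: (-8 + 8 - 18 - 18 + 12)·√11 = -24*√11

-24*√11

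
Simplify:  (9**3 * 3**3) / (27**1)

9**3 = 3**6; 3**3 = 3**3; 27**1 = 3**3
Combine exponents: 3**6

3**6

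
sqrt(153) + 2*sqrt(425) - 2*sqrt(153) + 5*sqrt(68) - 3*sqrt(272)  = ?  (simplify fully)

5*sqrt(17)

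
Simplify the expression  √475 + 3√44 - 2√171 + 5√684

6*√11 + 29*√19

√475 = 5*√19; 3√44 = 6*√11; 2√171 = 6*√19; 5√684 = 30*√19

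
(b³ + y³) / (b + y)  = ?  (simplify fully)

b² - b*y + y²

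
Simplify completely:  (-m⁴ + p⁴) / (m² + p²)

-m² + p²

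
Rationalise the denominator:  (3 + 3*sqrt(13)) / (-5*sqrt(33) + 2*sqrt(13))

Multiply numerator and denominator by 2*sqrt(13) + 5*sqrt(33).
Denominator becomes -773; numerator becomes 6*sqrt(13) + 78 + 15*sqrt(33) + 15*sqrt(429).

(-15*sqrt(429) - 15*sqrt(33) - 78 - 6*sqrt(13))/773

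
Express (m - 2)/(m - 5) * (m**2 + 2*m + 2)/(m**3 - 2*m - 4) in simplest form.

Factor: m**3 - 2*m - 4 = (m**2 + 2*m + 2)*(m - 2)
Cancel the common factors (m**2 + 2*m + 2), (m - 2).

1/(m - 5)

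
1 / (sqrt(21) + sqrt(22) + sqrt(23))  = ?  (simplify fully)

(-sqrt(10626) + 10*sqrt(23) + 11*sqrt(22) + 12*sqrt(21))/724

Group as (sqrt(21) + sqrt(23)) + sqrt(22); multiply by (sqrt(21) + sqrt(23)) - sqrt(22), then rationalise the remaining surd.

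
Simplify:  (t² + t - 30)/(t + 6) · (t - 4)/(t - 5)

Factor: t² + t - 30 = (t - 5)·(t + 6)
Cancel the common factors (t + 6), (t - 5).

t - 4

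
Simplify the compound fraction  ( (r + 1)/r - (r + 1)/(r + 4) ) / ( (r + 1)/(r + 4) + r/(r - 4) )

Numerator: (r + 1)/r - (r + 1)/(r + 4) = (4*r + 4)/(r^2 + 4*r)
Denominator: (r + 1)/(r + 4) + r/(r - 4) = (2*r^2 + r - 4)/(r^2 - 16)
Divide: ((4*r + 4)/(r^2 + 4*r)) · ((r^2 - 16)/(2*r^2 + r - 4)) = (4*r^2 - 12*r - 16)/(2*r^3 + r^2 - 4*r)

(4*r^2 - 12*r - 16)/(2*r^3 + r^2 - 4*r)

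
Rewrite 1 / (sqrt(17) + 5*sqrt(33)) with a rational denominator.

Multiply numerator and denominator by -sqrt(17) + 5*sqrt(33).
Denominator becomes 808; numerator becomes -sqrt(17) + 5*sqrt(33).

(-sqrt(17) + 5*sqrt(33))/808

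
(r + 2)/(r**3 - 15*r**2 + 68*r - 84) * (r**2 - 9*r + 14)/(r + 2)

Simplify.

Factor: r**3 - 15*r**2 + 68*r - 84 = (r - 2)*(r - 7)*(r - 6);  r**2 - 9*r + 14 = (r - 2)*(r - 7)
Cancel the common factors (r - 2), (r - 7), (r + 2).

1/(r - 6)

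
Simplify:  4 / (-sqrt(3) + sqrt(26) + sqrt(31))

Group as (sqrt(26) + sqrt(31)) - sqrt(3); multiply by (sqrt(26) + sqrt(31)) + sqrt(3), then rationalise the remaining surd.

(-54*sqrt(3) - 2*sqrt(31) + 8*sqrt(26) + 2*sqrt(2418))/77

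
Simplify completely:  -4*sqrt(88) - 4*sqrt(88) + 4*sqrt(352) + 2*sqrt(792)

12*sqrt(22)

4*sqrt(88) = 8*sqrt(22); 4*sqrt(88) = 8*sqrt(22); 4*sqrt(352) = 16*sqrt(22); 2*sqrt(792) = 12*sqrt(22)
Combine: (-8 - 8 + 16 + 12)·sqrt(22) = 12*sqrt(22)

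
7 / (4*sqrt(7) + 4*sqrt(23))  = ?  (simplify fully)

(-7*sqrt(7) + 7*sqrt(23))/64

Multiply numerator and denominator by -4*sqrt(7) + 4*sqrt(23).
Denominator becomes 256; numerator becomes -28*sqrt(7) + 28*sqrt(23).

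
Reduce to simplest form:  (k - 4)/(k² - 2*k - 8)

1/(k + 2)

Factor: k² - 2*k - 8 = (k - 4)·(k + 2)
Cancel the common factor (k - 4).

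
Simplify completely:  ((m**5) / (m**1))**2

m**8

Inside the bracket: m**4
Raise to the power 2: m**8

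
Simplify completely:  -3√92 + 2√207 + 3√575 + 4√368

3√92 = 6*√23; 2√207 = 6*√23; 3√575 = 15*√23; 4√368 = 16*√23
Combine: (-6 + 6 + 15 + 16)·√23 = 31*√23

31*√23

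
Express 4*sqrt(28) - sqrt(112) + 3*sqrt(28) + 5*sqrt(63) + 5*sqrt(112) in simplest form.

4*sqrt(28) = 8*sqrt(7); sqrt(112) = 4*sqrt(7); 3*sqrt(28) = 6*sqrt(7); 5*sqrt(63) = 15*sqrt(7); 5*sqrt(112) = 20*sqrt(7)
Combine: (8 - 4 + 6 + 15 + 20)·sqrt(7) = 45*sqrt(7)

45*sqrt(7)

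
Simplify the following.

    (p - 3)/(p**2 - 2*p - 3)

1/(p + 1)

Factor: p**2 - 2*p - 3 = (p - 3)*(p + 1)
Cancel the common factor (p - 3).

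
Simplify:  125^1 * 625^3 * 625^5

5^35

125^1 = 5^3; 625^3 = 5^12; 625^5 = 5^20
Combine exponents: 5^35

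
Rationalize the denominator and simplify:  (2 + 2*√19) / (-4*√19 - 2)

Multiply numerator and denominator by -2 + 4*√19.
Denominator becomes -300; numerator becomes 4*√19 + 148.

(-37 - √19)/75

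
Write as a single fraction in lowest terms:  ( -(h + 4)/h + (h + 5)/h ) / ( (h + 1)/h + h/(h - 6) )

Numerator: -(h + 4)/h + (h + 5)/h = 1/h
Denominator: (h + 1)/h + h/(h - 6) = (2*h**2 - 5*h - 6)/(h**2 - 6*h)
Divide: (1/h) · ((h**2 - 6*h)/(2*h**2 - 5*h - 6)) = (h - 6)/(2*h**2 - 5*h - 6)

(h - 6)/(2*h**2 - 5*h - 6)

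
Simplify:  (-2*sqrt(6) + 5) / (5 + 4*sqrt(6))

Multiply numerator and denominator by -4*sqrt(6) + 5.
Denominator becomes -71; numerator becomes -30*sqrt(6) + 73.

(-73 + 30*sqrt(6))/71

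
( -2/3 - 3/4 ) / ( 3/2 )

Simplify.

-17/18

Numerator: -2/3 - 3/4 = -17/12
Denominator: 3/2 = 3/2
Divide: (-17/12) · (2/3) = -17/18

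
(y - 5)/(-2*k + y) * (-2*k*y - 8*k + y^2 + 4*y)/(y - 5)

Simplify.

y + 4

Factor: -2*k*y - 8*k + y^2 + 4*y = (y + 4)*(-2*k + y)
Cancel the common factors (y - 5), (-2*k + y).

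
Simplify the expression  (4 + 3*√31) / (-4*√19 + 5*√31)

(16*√19 + 20*√31 + 12*√589 + 465)/471

Multiply numerator and denominator by 4*√19 + 5*√31.
Denominator becomes 471; numerator becomes 16*√19 + 20*√31 + 12*√589 + 465.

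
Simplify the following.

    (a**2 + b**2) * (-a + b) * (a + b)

(b+a)(b-a) = -a**2 + b**2; continue pairing.

-a**4 + b**4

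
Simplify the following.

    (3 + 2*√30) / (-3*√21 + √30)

(-6*√70 - 20 - 3*√21 - √30)/53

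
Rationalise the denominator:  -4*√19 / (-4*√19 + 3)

(12*√19 + 304)/295

Multiply numerator and denominator by 3 + 4*√19.
Denominator becomes -295; numerator becomes -304 - 12*√19.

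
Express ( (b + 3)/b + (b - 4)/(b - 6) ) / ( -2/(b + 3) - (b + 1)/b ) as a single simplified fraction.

Numerator: (b + 3)/b + (b - 4)/(b - 6) = (2*b**2 - 7*b - 18)/(b**2 - 6*b)
Denominator: -2/(b + 3) - (b + 1)/b = (-b**2 - 6*b - 3)/(b**2 + 3*b)
Divide: ((2*b**2 - 7*b - 18)/(b**2 - 6*b)) · ((b**2 + 3*b)/(-b**2 - 6*b - 3)) = (-2*b**3 + b**2 + 39*b + 54)/(b**3 - 33*b - 18)

(-2*b**3 + b**2 + 39*b + 54)/(b**3 - 33*b - 18)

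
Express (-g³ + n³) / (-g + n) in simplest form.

Apply the difference-of-cubes factorisation and cancel (-g + n).

g² + g*n + n²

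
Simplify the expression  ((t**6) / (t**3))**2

Inside the bracket: t**3
Raise to the power 2: t**6

t**6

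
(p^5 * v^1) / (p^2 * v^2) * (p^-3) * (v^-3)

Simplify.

v^(-4)

Quotient: p^3 * (v^-1)
Multiply by (p^-3) * (v^-3): add exponents.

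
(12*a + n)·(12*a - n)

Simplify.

Product of conjugates: (P+Q)(P-Q) = P^2 - Q^2.

144*a² - n²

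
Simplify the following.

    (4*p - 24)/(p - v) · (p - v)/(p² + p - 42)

4/(p + 7)

Factor: 4*p - 24 = 4·(p - 6);  p² + p - 42 = (p - 6)·(p + 7)
Cancel the common factors (p - v), (p - 6).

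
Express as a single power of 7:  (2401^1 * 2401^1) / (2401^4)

2401^1 = 7^4; 2401^1 = 7^4; 2401^4 = 7^16
Combine exponents: 7^(-8)

7^(-8)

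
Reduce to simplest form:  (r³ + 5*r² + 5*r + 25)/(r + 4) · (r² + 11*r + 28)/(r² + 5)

Factor: r³ + 5*r² + 5*r + 25 = (r² + 5)·(r + 5);  r² + 11*r + 28 = (r + 7)·(r + 4)
Cancel the common factors (r² + 5), (r + 4).

r² + 12*r + 35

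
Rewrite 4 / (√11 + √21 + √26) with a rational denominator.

(-√6006 + 3*√26 + 8*√21 + 18*√11)/111

Group as (√11 + √21) + √26; multiply by (√11 + √21) - √26, then rationalise the remaining surd.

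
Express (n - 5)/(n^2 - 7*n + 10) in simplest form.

Factor: n^2 - 7*n + 10 = (n - 5)*(n - 2)
Cancel the common factor (n - 5).

1/(n - 2)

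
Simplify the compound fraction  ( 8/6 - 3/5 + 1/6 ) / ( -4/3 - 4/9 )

-81/160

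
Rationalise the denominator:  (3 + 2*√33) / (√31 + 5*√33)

(-2*√1023 - 3*√31 + 15*√33 + 330)/794

Multiply numerator and denominator by -√31 + 5*√33.
Denominator becomes 794; numerator becomes -2*√1023 - 3*√31 + 15*√33 + 330.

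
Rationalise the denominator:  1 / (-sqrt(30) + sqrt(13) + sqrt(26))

(-9*sqrt(30) + 17*sqrt(26) + 43*sqrt(13) + 52*sqrt(15))/1271

Group as (sqrt(13) + sqrt(26)) - sqrt(30); multiply by (sqrt(13) + sqrt(26)) + sqrt(30), then rationalise the remaining surd.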